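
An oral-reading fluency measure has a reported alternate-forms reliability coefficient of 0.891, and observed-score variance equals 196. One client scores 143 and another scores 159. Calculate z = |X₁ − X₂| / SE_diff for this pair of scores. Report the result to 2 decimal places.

2.45

SD = √196 = 14.000
The standard error of measurement is 14.000·√(1 − 0.891) ≃ 14.000·0.330 ≃ 4.622.
SE_diff = √2 · SEM ≃ 6.537
z = |143 − 159| / 6.537 = 16 / 6.537 ≃ 2.448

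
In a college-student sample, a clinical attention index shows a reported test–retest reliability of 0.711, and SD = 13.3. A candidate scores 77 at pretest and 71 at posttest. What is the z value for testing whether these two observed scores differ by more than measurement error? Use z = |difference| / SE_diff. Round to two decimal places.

0.59

SEM = 13.3000 * √(1 − 0.7110) = 13.3000 * √0.2890 ≃ 13.3000 * 0.5376 ≃ 7.1499
Standard error of the difference = 7.1499·√2 ≃ 10.1115
z = |77 − 71| / 10.1115 = 6 / 10.1115 ≃ 0.5934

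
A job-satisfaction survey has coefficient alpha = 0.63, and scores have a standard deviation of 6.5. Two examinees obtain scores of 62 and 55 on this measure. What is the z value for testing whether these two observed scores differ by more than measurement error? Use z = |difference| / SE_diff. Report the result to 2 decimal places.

1.25

SEM = 6.50000×√(1 − 0.63000) ≈ 3.95380
SE_diff = √2 × SEM ≈ 5.59151
z = |62 − 55| / 5.59151 = 7 / 5.59151 ≈ 1.25190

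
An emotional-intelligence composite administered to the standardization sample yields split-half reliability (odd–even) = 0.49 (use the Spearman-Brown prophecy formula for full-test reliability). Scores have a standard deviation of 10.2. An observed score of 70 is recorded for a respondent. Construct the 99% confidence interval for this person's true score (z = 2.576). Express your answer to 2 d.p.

Spearman-Brown: r = 2(0.49) / (1 + 0.49) = 0.98000 / 1.49000 ≈ 0.65772
SEM = 10.20000×√(1 − 0.65772) ≈ 5.96750
2.576 × SEM ≈ 15.37227
Interval: (54.62773, 85.37227)

[54.63, 85.37]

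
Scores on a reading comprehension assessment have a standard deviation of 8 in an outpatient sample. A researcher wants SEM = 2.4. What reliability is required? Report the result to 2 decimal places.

0.91

Required reliability = 1 − (SEM/SD)² = 1 − 0.090 ≈ 0.910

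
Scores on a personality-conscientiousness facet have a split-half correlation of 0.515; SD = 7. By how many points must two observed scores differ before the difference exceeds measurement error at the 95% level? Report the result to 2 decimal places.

Full-length reliability (Spearman-Brown) = 2(0.515)/(1+0.515) ≈ 0.680
The standard error of measurement is 7.000*√(1 − 0.680) ≈ 7.000*0.566 ≈ 3.961.
Standard error of the difference = 3.961·√2 ≈ 5.601
Smallest detectable difference = 1.96*5.601 ≈ 10.978

10.98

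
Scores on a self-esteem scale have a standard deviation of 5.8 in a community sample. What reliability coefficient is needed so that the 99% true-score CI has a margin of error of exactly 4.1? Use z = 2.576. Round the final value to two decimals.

Required SEM = 4.1 / 2.576 ≃ 1.5916
r = 1 − (SEM / SD)² = 1 − (1.5916 / 5.8)² ≃ 1 − 0.0753 ≃ 0.9247

0.92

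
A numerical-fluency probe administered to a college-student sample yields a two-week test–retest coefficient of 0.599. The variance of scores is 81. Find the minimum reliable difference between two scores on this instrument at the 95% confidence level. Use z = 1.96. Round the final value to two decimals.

SD = √81 = 9.00000
SEM = 9.00000 × √(1 − 0.59900) = 9.00000 × √0.40100 ≈ 9.00000 × 0.63325 ≈ 5.69921
Standard error of the difference = 5.69921·√2 ≈ 8.05990
Minimum reliable difference = 1.96 × SE_diff ≈ 1.96 × 8.05990 ≈ 15.79741

15.80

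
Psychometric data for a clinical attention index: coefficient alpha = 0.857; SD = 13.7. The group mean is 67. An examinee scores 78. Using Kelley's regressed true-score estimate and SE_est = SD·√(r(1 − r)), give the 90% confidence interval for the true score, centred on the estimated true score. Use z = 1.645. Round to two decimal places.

[68.54, 84.32]

T̂ = r·X + (1 − r)·M = 0.857×78 + 0.143×67 = 66.846 + 9.581 ≈ 76.427
SE_est = 13.700·√[r(1 − r)] ≈ 4.796
90% CI: 76.427 ± 7.889 ≈ (68.538, 84.316)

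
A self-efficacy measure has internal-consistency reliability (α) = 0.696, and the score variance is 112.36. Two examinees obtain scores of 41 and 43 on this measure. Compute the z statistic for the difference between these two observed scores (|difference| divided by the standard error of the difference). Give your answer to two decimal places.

0.24

SD = √112.36 = 10.6000
SEM = 10.6000 * √(1 − 0.6960) = 10.6000 * √0.3040 ≈ 10.6000 * 0.5514 ≈ 5.8444
SE_diff = √2 * SEM ≈ 8.2653
z = |41 − 43| / 8.2653 = 2 / 8.2653 ≈ 0.2420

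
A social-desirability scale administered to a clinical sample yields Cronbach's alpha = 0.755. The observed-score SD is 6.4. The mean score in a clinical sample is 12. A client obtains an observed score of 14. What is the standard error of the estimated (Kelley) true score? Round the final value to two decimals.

2.75

SE_est = SD * √(r(1 − r)) = 6.4000 * √0.1850 ≈ 6.4000 * 0.4301 ≈ 2.7526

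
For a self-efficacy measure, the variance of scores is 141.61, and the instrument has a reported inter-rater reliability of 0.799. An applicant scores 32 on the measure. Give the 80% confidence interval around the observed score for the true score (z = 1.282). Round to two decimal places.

[25.16, 38.84]

SD = √141.61 = 11.900
The standard error of measurement is 11.900*√(1 − 0.799) ≈ 11.900*0.448 ≈ 5.335.
1.282 * SEM ≈ 6.840
CI = 32 ± 6.840 → [25.160, 38.840]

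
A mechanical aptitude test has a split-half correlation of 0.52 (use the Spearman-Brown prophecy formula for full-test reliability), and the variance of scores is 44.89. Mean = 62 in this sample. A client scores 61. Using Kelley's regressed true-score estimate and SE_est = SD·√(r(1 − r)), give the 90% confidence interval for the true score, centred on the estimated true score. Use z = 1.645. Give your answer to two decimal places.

σ = 44.89^(1/2) = 6.7000
Spearman-Brown: r = 2(0.52) / (1 + 0.52) = 1.0400 / 1.5200 ≃ 0.6842
T̂ = r·X + (1 − r)·M = 0.6842×61 + 0.3158×62 ≃ 41.7368 + 19.5789 ≃ 61.3158
SE_est = SD × √(r(1 − r)) = 6.7000 × √0.2161 ≃ 6.7000 × 0.4648 ≃ 3.1144
90% CI: 61.3158 ± 5.1231 ≃ (56.1927, 66.4389)

[56.19, 66.44]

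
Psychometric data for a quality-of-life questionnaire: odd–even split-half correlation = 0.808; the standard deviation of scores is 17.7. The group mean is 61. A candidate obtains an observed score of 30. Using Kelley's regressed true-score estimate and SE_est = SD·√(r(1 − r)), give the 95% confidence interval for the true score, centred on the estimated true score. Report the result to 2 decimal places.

Full-length reliability (Spearman-Brown) = 2(0.808)/(1+0.808) ≈ 0.894
Estimated true score = 0.894*30 + (1 − 0.894)*61 ≈ 33.292
SE_est = SD * √(r(1 − r)) = 17.700 * √0.095 ≈ 17.700 * 0.308 ≈ 5.453
CI = 33.292 ± 1.96 * 5.453 → [22.604, 43.980]

[22.60, 43.98]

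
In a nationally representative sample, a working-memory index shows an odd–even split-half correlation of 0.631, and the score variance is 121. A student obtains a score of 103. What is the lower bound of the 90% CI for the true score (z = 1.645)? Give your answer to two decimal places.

94.39

SD = √121 = 11.000
Spearman-Brown: r = 2(0.631) / (1 + 0.631) = 1.262 / 1.631 ≈ 0.774
SEM = 11.000*√(1 − 0.774) ≈ 5.232
Half-width = 1.645*5.232 ≈ 8.607
Lower bound: 103 − 8.607 = 94.393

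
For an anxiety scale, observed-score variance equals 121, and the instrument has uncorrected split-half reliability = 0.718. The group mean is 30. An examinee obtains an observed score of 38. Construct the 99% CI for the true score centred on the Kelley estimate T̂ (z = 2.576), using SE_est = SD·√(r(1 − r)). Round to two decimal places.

[26.19, 47.18]

SD = √121 ≈ 11.000
r_full = 2·0.718 / (1 + 0.718) ≈ 0.836
T̂ = 0.836(38) + 0.164(30) ≈ 36.687
SE_est = SD × √(r(1 − r)) = 11.000 × √0.137 ≈ 11.000 × 0.370 ≈ 4.074
CI = 36.687 ± 2.576 × 4.074 → [26.191, 47.183]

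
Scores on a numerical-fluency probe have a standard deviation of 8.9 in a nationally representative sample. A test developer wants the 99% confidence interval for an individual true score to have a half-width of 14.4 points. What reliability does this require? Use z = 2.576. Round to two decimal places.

Required SEM = 14.4 / 2.576 ≈ 5.5901
r = 1 − (SEM / SD)² = 1 − (5.5901 / 8.9)² ≈ 1 − 0.3945 ≈ 0.6055

0.61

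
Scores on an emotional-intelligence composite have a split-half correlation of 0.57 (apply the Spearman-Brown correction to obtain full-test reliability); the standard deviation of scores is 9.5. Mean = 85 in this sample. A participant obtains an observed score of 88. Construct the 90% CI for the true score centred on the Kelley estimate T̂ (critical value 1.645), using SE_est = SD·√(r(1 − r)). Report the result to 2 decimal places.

r_full = 2·0.57 / (1 + 0.57) ≃ 0.726
T̂ = 0.726(88) + 0.274(85) ≃ 87.178
SE_est = SD × √(r(1 − r)) = 9.500 × √0.199 ≃ 9.500 × 0.446 ≃ 4.237
90% CI: 87.178 ± 6.969 ≃ (80.209, 94.147)

[80.21, 94.15]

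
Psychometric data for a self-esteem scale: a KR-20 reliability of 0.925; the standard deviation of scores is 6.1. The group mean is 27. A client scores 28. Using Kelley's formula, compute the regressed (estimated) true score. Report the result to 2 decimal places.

27.93

T̂ = 0.9250(28) + 0.0750(27) ≈ 27.9250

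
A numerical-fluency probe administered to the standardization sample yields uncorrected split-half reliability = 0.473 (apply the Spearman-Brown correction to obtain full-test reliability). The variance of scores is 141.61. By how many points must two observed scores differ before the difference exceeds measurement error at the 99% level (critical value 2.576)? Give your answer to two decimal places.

SD = √141.61 ≈ 11.9000
Spearman-Brown: r = 2(0.473) / (1 + 0.473) = 0.9460 / 1.4730 ≈ 0.6422
The standard error of measurement is 11.9000*√(1 − 0.6422) ≈ 11.9000*0.5981 ≈ 7.1179.
SE_diff = √2 * SEM ≈ 10.0662
Smallest detectable difference = 2.576*10.0662 ≈ 25.9306

25.93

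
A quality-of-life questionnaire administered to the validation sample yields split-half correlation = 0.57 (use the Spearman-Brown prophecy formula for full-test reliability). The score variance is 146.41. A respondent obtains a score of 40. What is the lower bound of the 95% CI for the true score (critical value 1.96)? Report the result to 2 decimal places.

SD = √146.41 ≈ 12.1000
Spearman-Brown: r = 2(0.57) / (1 + 0.57) = 1.1400 / 1.5700 ≈ 0.7261
SEM = 12.1000×√(1 − 0.7261) ≈ 6.3324
1.96 × SEM ≈ 12.4115
Lower limit = 40 − 12.4115 ≈ 27.5885

27.59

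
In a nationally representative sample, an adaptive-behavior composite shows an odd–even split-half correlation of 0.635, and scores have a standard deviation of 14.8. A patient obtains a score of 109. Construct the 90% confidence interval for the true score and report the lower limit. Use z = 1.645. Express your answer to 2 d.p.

Spearman-Brown: r = 2(0.635) / (1 + 0.635) = 1.2700 / 1.6350 ≈ 0.7768
The standard error of measurement is 14.8000*√(1 − 0.7768) ≈ 14.8000*0.4725 ≈ 6.9928.
Half-width = 1.645*6.9928 ≈ 11.5031
Lower limit = 109 − 11.5031 ≈ 97.4969

97.50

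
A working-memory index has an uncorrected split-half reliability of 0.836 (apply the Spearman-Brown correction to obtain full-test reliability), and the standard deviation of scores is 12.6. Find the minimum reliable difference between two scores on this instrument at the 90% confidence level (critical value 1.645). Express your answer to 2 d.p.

Full-length reliability (Spearman-Brown) = 2(0.836)/(1+0.836) ≈ 0.91068
SEM = 12.60000 * √(1 − 0.91068) = 12.60000 * √0.08932 ≈ 12.60000 * 0.29887 ≈ 3.76579
SE_diff = √2 * SEM ≈ 5.32563
Smallest detectable difference = 1.645*5.32563 ≈ 8.76066

8.76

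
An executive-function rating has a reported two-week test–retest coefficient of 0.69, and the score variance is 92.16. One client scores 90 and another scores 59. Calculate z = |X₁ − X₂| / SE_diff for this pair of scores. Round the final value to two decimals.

SD = √92.16 ≈ 9.6000
SEM = 9.6000*√(1 − 0.6900) ≈ 5.3451
SE_diff = SEM * √2 ≈ 5.3451 * 1.4142 ≈ 7.5590
z = 31 / 7.5590 ≈ 4.1010

4.10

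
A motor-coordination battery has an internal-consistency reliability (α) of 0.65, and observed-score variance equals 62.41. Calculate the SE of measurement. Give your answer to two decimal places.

σ = 62.41^(1/2) = 7.9000
SEM = 7.9000·√(1 − 0.6500) ≃ 4.6737

4.67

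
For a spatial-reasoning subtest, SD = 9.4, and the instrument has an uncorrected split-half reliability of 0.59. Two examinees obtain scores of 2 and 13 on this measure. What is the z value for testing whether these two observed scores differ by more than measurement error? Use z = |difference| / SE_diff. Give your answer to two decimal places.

1.63

r_full = 2·0.59 / (1 + 0.59) ≈ 0.74214
SEM = 9.40000 * √(1 − 0.74214) = 9.40000 * √0.25786 ≈ 9.40000 * 0.50780 ≈ 4.77333
SE_diff = √2 * SEM ≈ 6.75050
z = |2 − 13| / 6.75050 = 11 / 6.75050 ≈ 1.62951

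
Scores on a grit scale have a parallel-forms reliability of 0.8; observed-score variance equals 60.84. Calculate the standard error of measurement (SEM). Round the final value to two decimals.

SD = √60.84 ≃ 7.8000
The standard error of measurement is 7.8000*√(1 − 0.8000) ≃ 7.8000*0.4472 ≃ 3.4883.

3.49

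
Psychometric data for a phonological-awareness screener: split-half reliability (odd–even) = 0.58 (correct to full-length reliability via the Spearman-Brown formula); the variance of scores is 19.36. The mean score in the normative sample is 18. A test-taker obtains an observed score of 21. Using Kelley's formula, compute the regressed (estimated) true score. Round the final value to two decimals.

Full-length reliability (Spearman-Brown) = 2(0.58)/(1+0.58) ≈ 0.734
Estimated true score = 0.734*21 + (1 − 0.734)*18 ≈ 20.203

20.20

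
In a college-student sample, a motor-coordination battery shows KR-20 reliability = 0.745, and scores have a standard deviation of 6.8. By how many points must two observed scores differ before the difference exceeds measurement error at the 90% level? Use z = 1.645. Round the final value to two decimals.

7.99

SEM = 6.8000*√(1 − 0.7450) ≈ 3.4338
SE_diff = SEM * √2 ≈ 3.4338 * 1.4142 ≈ 4.8562
Minimum reliable difference = 1.645 * SE_diff ≈ 1.645 * 4.8562 ≈ 7.9884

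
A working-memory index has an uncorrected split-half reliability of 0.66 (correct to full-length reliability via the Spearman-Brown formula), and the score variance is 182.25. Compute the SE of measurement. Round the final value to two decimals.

6.11

SD = √182.25 = 13.5000
Spearman-Brown: r = 2(0.66) / (1 + 0.66) = 1.3200 / 1.6600 ≃ 0.7952
SEM = 13.5000 · √(1 − 0.7952) = 13.5000 · √0.2048 ≃ 13.5000 · 0.4526 ≃ 6.1097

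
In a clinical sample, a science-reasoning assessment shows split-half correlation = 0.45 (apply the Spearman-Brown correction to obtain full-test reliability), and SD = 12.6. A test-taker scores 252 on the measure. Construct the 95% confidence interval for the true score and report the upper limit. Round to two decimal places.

267.21

Full-length reliability (Spearman-Brown) = 2(0.45)/(1+0.45) ≈ 0.621
SEM = 12.600 · √(1 − 0.621) = 12.600 · √0.379 ≈ 12.600 · 0.616 ≈ 7.760
Margin = 1.96 · 7.760 ≈ 15.210
Upper limit = 252 + 15.210 ≈ 267.210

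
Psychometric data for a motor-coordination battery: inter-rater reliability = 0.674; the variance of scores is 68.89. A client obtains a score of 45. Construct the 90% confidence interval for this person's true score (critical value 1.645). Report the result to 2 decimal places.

[37.20, 52.80]

σ = 68.89^(1/2) = 8.3000
SEM = 8.3000 * √(1 − 0.6740) = 8.3000 * √0.3260 ≃ 8.3000 * 0.5710 ≃ 4.7390
Margin = 1.645 * 4.7390 ≃ 7.7957
90% CI: 45 ± 7.7957 = [37.2043, 52.7957]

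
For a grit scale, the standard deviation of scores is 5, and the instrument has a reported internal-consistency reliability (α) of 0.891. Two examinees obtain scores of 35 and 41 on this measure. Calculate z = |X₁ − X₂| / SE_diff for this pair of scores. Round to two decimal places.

SEM = 5.0000·√(1 − 0.8910) ≈ 1.6508
SE_diff = √2 · SEM ≈ 2.3345
z = 6 / 2.3345 ≈ 2.5701

2.57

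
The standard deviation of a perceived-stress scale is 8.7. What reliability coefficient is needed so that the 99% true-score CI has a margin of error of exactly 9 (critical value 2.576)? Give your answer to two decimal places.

0.84

SEM needed = half-width / z = 9/2.576 ≈ 3.494
Required reliability = 1 − (SEM/SD)² = 1 − 0.161 ≈ 0.839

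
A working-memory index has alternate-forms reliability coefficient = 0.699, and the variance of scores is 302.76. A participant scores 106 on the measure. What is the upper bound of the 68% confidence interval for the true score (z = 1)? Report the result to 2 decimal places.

115.55

SD = √302.76 ≈ 17.4000
SEM = 17.4000 × √(1 − 0.6990) = 17.4000 × √0.3010 ≈ 17.4000 × 0.5486 ≈ 9.5462
Half-width = 1×9.5462 ≈ 9.5462
Upper limit = 106 + 9.5462 ≈ 115.5462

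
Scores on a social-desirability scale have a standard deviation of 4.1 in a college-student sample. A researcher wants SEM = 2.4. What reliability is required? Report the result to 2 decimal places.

r = 1 − (SEM / SD)² = 1 − (2.400 / 4.1)² ≃ 1 − 0.343 ≃ 0.657

0.66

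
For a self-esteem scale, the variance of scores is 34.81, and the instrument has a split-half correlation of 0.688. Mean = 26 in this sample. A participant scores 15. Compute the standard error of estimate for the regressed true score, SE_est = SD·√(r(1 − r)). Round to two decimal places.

2.29

SD = √34.81 ≈ 5.9000
Spearman-Brown: r = 2(0.688) / (1 + 0.688) = 1.3760 / 1.6880 ≈ 0.8152
SE_est = 5.9000·√[r(1 − r)] ≈ 2.2902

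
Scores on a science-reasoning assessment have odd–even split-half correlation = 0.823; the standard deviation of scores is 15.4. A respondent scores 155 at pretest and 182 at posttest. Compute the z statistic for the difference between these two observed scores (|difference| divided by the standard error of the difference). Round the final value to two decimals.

3.98

Spearman-Brown: r = 2(0.823) / (1 + 0.823) = 1.64600 / 1.82300 ≈ 0.90291
SEM = 15.40000 · √(1 − 0.90291) = 15.40000 · √0.09709 ≈ 15.40000 · 0.31160 ≈ 4.79859
Standard error of the difference = 4.79859·√2 ≈ 6.78624
z = 27 / 6.78624 ≈ 3.97864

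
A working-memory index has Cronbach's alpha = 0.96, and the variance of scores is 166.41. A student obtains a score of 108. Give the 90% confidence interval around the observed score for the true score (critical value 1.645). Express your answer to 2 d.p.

SD = √166.41 = 12.9000
SEM = 12.9000 * √(1 − 0.9600) = 12.9000 * √0.0400 ≃ 12.9000 * 0.2000 ≃ 2.5800
Half-width = 1.645*2.5800 ≃ 4.2441
Interval: (103.7559, 112.2441)

[103.76, 112.24]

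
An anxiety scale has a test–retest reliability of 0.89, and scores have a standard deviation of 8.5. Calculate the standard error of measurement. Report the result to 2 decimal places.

2.82

SEM = 8.50000×√(1 − 0.89000) ≈ 2.81913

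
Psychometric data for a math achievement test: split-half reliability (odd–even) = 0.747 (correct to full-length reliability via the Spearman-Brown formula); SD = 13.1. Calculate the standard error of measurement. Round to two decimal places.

Spearman-Brown: r = 2(0.747) / (1 + 0.747) = 1.4940 / 1.7470 ≈ 0.8552
SEM = 13.1000 × √(1 − 0.8552) = 13.1000 × √0.1448 ≈ 13.1000 × 0.3806 ≈ 4.9852

4.99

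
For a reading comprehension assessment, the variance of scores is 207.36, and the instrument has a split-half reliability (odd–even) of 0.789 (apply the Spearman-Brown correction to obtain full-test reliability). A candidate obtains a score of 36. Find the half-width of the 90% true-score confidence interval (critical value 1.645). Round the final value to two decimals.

8.14

σ = 207.36^(1/2) = 14.4000
r_full = 2·0.789 / (1 + 0.789) ≈ 0.8821
SEM = 14.4000*√(1 − 0.8821) ≈ 4.9454
Half-width = 1.645*4.9454 ≈ 8.1351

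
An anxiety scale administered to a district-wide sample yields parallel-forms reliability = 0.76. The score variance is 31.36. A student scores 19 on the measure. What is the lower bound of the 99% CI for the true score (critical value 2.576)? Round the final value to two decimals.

SD = √31.36 ≈ 5.600
The standard error of measurement is 5.600·√(1 − 0.760) ≈ 5.600·0.490 ≈ 2.743.
Half-width = 2.576·2.743 ≈ 7.067
Lower limit = 19 − 7.067 ≈ 11.933

11.93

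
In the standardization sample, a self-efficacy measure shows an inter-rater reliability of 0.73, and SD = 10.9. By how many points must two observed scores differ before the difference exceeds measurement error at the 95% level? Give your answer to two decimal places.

SEM = 10.9000*√(1 − 0.7300) ≃ 5.6638
Standard error of the difference = 5.6638·√2 ≃ 8.0098
Smallest detectable difference = 1.96*8.0098 ≃ 15.6993

15.70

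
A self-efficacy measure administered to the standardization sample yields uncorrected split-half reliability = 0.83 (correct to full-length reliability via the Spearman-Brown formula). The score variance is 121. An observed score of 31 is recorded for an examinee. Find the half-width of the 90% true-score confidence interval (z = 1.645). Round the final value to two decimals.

5.52

SD = √121 = 11.000
Full-length reliability (Spearman-Brown) = 2(0.83)/(1+0.83) ≈ 0.907
SEM = 11.000·√(1 − 0.907) ≈ 3.353
Margin = 1.645 · 3.353 ≈ 5.515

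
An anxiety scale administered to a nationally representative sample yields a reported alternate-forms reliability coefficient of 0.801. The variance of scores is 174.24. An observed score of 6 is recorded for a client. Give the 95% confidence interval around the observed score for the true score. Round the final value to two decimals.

[-5.54, 17.54]

σ = 174.24^(1/2) = 13.2000
The standard error of measurement is 13.2000×√(1 − 0.8010) ≈ 13.2000×0.4461 ≈ 5.8884.
Margin = 1.96 × 5.8884 ≈ 11.5413
95% CI: 6 ± 11.5413 = [-5.5413, 17.5413]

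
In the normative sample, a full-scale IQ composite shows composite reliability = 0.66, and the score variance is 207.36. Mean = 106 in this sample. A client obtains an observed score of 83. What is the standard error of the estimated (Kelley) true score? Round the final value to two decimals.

6.82

SD = √207.36 ≈ 14.4000
SE_est = 14.4000·√(0.6600·0.3400) ≈ 6.8214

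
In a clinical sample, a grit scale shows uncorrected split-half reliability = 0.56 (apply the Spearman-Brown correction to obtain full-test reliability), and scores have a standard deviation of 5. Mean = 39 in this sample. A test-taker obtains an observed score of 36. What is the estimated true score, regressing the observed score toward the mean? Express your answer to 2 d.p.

36.85

Full-length reliability (Spearman-Brown) = 2(0.56)/(1+0.56) ≈ 0.718
T̂ = r·X + (1 − r)·M = 0.718·36 + 0.282·39 ≈ 25.846 + 11.000 ≈ 36.846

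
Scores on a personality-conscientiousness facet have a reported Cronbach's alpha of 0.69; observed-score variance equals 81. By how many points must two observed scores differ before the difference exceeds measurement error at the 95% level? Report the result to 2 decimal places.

13.89

σ = 81^(1/2) = 9.0000
SEM = 9.0000·√(1 − 0.6900) ≈ 5.0110
SE_diff = √2 · SEM ≈ 7.0866
Smallest detectable difference = 1.96·7.0866 ≈ 13.8897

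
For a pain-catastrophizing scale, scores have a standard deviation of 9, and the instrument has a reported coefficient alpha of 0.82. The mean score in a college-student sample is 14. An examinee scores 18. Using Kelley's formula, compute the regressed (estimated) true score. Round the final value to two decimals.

17.28

T̂ = r·X + (1 − r)·M = 0.82000×18 + 0.18000×14 = 14.76000 + 2.52000 ≃ 17.28000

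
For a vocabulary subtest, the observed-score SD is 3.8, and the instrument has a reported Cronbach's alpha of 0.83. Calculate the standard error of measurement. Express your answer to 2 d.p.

1.57

The standard error of measurement is 3.800*√(1 − 0.830) ≈ 3.800*0.412 ≈ 1.567.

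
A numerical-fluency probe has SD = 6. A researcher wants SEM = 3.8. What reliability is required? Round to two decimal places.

r = 1 − (3.8000/6)² ≃ 1 − 0.4011 ≃ 0.5989

0.60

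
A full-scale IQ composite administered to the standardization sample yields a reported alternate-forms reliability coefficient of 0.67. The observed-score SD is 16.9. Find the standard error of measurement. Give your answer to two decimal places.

SEM = 16.9000 × √(1 − 0.6700) = 16.9000 × √0.3300 ≃ 16.9000 × 0.5745 ≃ 9.7083

9.71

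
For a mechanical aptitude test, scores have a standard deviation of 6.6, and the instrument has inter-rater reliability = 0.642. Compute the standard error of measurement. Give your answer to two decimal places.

SEM = 6.60000 × √(1 − 0.64200) = 6.60000 × √0.35800 ≈ 6.60000 × 0.59833 ≈ 3.94898

3.95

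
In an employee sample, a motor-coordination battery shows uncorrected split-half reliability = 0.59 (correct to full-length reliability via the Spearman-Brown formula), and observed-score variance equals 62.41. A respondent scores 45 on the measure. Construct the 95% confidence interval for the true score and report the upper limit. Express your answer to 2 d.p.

σ = 62.41^(1/2) = 7.900
r_full = 2·0.59 / (1 + 0.59) ≈ 0.742
SEM = 7.900*√(1 − 0.742) ≈ 4.012
Half-width = 1.96*4.012 ≈ 7.863
Upper bound: 45 + 7.863 = 52.863

52.86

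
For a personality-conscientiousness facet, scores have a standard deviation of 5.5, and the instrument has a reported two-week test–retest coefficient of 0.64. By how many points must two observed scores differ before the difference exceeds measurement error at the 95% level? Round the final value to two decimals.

9.15

SEM = 5.50000·√(1 − 0.64000) ≈ 3.30000
Standard error of the difference = 3.30000·√2 ≈ 4.66690
Minimum reliable difference = 1.96 · SE_diff ≈ 1.96 · 4.66690 ≈ 9.14713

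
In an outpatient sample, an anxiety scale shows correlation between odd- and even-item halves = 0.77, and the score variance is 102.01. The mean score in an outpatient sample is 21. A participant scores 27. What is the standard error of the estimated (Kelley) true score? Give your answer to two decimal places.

SD = √102.01 = 10.100
Full-length reliability (Spearman-Brown) = 2(0.77)/(1+0.77) ≈ 0.870
SE_est = SD × √(r(1 − r)) = 10.100 × √0.113 ≈ 10.100 × 0.336 ≈ 3.396

3.40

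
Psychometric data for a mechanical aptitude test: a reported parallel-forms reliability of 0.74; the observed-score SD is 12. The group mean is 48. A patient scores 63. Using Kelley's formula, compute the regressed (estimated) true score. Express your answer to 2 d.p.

T̂ = 0.740(63) + 0.260(48) ≈ 59.100

59.10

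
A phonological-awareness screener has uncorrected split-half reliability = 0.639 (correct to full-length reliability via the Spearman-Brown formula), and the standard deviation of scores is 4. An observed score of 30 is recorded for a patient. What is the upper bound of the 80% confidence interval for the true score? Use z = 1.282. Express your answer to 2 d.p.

Spearman-Brown: r = 2(0.639) / (1 + 0.639) = 1.2780 / 1.6390 ≈ 0.7797
The standard error of measurement is 4.0000·√(1 − 0.7797) ≈ 4.0000·0.4693 ≈ 1.8773.
Margin = 1.282 · 1.8773 ≈ 2.4066
Upper limit = 30 + 2.4066 ≈ 32.4066

32.41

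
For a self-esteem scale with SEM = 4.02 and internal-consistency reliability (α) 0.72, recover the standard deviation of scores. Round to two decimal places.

SD = SEM / √(1 − r) = 4.02 / √0.280 ≈ 4.02 / 0.529 ≈ 7.597

7.60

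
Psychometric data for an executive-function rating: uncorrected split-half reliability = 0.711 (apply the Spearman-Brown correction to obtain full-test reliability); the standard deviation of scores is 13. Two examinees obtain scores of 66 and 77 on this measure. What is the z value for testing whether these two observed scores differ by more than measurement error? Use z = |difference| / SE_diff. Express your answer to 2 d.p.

Full-length reliability (Spearman-Brown) = 2(0.711)/(1+0.711) ≈ 0.83109
SEM = 13.00000·√(1 − 0.83109) ≈ 5.34278
Standard error of the difference = 5.34278·√2 ≈ 7.55583
z = |66 − 77| / 7.55583 = 11 / 7.55583 ≈ 1.45583

1.46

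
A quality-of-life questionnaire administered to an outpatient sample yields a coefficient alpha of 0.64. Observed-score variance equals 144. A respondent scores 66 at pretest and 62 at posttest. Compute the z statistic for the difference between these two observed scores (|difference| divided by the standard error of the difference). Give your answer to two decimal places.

SD = √144 ≈ 12.0000
SEM = 12.0000 · √(1 − 0.6400) = 12.0000 · √0.3600 ≈ 12.0000 · 0.6000 ≈ 7.2000
SE_diff = SEM · √2 ≈ 7.2000 · 1.4142 ≈ 10.1823
z = |66 − 62| / 10.1823 = 4 / 10.1823 ≈ 0.3928

0.39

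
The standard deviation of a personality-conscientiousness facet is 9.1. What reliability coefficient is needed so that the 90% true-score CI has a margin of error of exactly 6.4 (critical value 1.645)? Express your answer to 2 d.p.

Required SEM = 6.4 / 1.645 ≈ 3.89058
r = 1 − (SEM / SD)² = 1 − (3.89058 / 9.1)² ≈ 1 − 0.18279 ≈ 0.81721

0.82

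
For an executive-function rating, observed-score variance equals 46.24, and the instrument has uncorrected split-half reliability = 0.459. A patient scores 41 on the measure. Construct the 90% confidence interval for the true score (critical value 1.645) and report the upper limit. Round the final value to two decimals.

σ = 46.24^(1/2) = 6.800
r_full = 2·0.459 / (1 + 0.459) ≈ 0.629
The standard error of measurement is 6.800×√(1 − 0.629) ≈ 6.800×0.609 ≈ 4.141.
Margin = 1.645 × 4.141 ≈ 6.812
Upper bound: 41 + 6.812 = 47.812

47.81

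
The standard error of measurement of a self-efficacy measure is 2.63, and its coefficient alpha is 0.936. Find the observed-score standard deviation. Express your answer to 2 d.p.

SD = SEM / √(1 − r) = 2.63 / √0.064 ≈ 2.63 / 0.253 ≈ 10.396

10.40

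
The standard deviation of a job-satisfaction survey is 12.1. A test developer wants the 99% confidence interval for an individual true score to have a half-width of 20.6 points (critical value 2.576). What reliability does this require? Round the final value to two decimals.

SEM needed = half-width / z = 20.6/2.576 ≈ 7.9969
r = 1 − (7.9969/12.1)² ≈ 1 − 0.4368 ≈ 0.5632

0.56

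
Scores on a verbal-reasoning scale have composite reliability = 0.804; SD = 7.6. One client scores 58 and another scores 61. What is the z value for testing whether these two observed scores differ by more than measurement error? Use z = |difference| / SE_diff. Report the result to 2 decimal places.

0.63

SEM = 7.6000 * √(1 − 0.8040) = 7.6000 * √0.1960 ≈ 7.6000 * 0.4427 ≈ 3.3647
Standard error of the difference = 3.3647·√2 ≈ 4.7584
z = |58 − 61| / 4.7584 = 3 / 4.7584 ≈ 0.6305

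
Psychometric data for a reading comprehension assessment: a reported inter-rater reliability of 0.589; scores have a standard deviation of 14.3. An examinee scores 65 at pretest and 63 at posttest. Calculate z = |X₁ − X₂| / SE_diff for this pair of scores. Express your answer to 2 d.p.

0.15

SEM = 14.3000·√(1 − 0.5890) ≈ 9.1676
SE_diff = √2 · SEM ≈ 12.9650
z = 2 / 12.9650 ≈ 0.1543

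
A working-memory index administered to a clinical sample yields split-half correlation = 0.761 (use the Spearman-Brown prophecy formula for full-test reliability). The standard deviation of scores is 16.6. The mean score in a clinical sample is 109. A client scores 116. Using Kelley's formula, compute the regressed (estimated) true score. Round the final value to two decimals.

Spearman-Brown: r = 2(0.761) / (1 + 0.761) = 1.522 / 1.761 ≃ 0.864
T̂ = 0.864(116) + 0.136(109) ≃ 115.050

115.05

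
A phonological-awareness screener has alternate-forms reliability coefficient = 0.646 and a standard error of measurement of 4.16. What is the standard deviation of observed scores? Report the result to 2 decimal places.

σ = SEM·(1 − r)^(−1/2) ≈ 4.16·1.6807 ≈ 6.9918

6.99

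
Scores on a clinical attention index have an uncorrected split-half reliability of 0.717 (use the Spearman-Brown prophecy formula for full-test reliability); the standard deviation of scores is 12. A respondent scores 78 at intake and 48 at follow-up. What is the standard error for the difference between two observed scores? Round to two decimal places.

6.89

Spearman-Brown: r = 2(0.717) / (1 + 0.717) = 1.4340 / 1.7170 ≈ 0.8352
SEM = 12.0000×√(1 − 0.8352) ≈ 4.8718
SE_diff = √2 × SEM ≈ 6.8898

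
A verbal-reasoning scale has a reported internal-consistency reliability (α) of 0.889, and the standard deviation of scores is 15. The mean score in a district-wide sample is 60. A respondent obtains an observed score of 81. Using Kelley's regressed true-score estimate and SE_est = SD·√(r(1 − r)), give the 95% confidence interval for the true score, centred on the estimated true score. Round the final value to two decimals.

T̂ = 0.88900(81) + 0.11100(60) ≈ 78.66900
SE_est = SD * √(r(1 − r)) = 15.00000 * √0.09868 ≈ 15.00000 * 0.31413 ≈ 4.71198
CI = 78.66900 ± 1.96 * 4.71198 → [69.43352, 87.90448]

[69.43, 87.90]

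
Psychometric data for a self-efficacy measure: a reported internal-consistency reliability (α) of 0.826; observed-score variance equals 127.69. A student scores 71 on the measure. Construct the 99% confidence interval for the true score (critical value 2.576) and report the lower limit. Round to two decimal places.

58.86

SD = √127.69 = 11.30000
The standard error of measurement is 11.30000×√(1 − 0.82600) ≈ 11.30000×0.41713 ≈ 4.71360.
Margin = 2.576 × 4.71360 ≈ 12.14224
Lower limit = 71 − 12.14224 ≈ 58.85776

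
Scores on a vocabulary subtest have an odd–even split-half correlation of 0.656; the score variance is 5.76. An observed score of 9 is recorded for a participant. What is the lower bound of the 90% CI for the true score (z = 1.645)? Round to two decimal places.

7.20

SD = √5.76 ≈ 2.4000
Full-length reliability (Spearman-Brown) = 2(0.656)/(1+0.656) ≈ 0.7923
SEM = 2.4000 * √(1 − 0.7923) = 2.4000 * √0.2077 ≈ 2.4000 * 0.4558 ≈ 1.0939
Half-width = 1.645*1.0939 ≈ 1.7994
Lower limit = 9 − 1.7994 ≈ 7.2006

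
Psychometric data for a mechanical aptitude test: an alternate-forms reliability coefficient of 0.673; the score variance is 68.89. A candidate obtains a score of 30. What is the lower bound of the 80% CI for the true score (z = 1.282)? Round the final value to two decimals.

σ = 68.89^(1/2) = 8.30000
SEM = 8.30000×√(1 − 0.67300) ≈ 4.74626
1.282 × SEM ≈ 6.08471
Lower limit = 30 − 6.08471 ≈ 23.91529

23.92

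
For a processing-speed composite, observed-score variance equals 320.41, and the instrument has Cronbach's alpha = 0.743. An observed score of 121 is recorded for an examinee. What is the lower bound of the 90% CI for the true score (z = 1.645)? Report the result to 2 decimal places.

106.07

SD = √320.41 ≈ 17.900
The standard error of measurement is 17.900*√(1 − 0.743) ≈ 17.900*0.507 ≈ 9.074.
Margin = 1.645 * 9.074 ≈ 14.927
Lower bound: 121 − 14.927 = 106.073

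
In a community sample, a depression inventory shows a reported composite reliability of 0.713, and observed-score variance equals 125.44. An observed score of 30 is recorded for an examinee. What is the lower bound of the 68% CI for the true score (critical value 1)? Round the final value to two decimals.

24.00

σ = 125.44^(1/2) = 11.200
The standard error of measurement is 11.200·√(1 − 0.713) ≃ 11.200·0.536 ≃ 6.000.
Half-width = 1·6.000 ≃ 6.000
Lower limit = 30 − 6.000 ≃ 24.000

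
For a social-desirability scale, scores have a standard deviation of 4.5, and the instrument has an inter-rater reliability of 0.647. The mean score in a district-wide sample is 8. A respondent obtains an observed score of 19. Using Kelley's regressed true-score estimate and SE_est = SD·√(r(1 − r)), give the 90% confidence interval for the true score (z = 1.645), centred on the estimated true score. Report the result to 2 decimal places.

Estimated true score = 0.6470*19 + (1 − 0.6470)*8 ≈ 15.1170
SE_est = 4.5000*√(0.6470*0.3530) ≈ 2.1506
CI = 15.1170 ± 1.645 * 2.1506 → [11.5793, 18.6547]

[11.58, 18.65]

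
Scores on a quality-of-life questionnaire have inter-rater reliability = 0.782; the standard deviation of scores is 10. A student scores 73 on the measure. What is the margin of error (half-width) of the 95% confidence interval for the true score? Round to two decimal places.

9.15

SEM = 10.000 · √(1 − 0.782) = 10.000 · √0.218 ≈ 10.000 · 0.467 ≈ 4.669
1.96 · SEM ≈ 9.151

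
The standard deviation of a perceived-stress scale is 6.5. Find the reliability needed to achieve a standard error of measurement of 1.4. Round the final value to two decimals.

0.95

r = 1 − (1.40000/6.5)² ≃ 1 − 0.04639 ≃ 0.95361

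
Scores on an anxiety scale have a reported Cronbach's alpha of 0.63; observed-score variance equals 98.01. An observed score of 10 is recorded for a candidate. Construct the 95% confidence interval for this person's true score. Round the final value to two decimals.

[-1.80, 21.80]

SD = √98.01 = 9.9000
SEM = 9.9000*√(1 − 0.6300) ≈ 6.0219
Half-width = 1.96*6.0219 ≈ 11.8030
Interval: (-1.8030, 21.8030)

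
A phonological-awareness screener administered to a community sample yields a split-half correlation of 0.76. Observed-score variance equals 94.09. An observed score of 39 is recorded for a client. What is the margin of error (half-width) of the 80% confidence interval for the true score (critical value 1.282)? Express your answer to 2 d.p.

SD = √94.09 = 9.70000
Spearman-Brown: r = 2(0.76) / (1 + 0.76) = 1.52000 / 1.76000 ≈ 0.86364
SEM = 9.70000·√(1 − 0.86364) ≈ 3.58196
Margin = 1.282 · 3.58196 ≈ 4.59208

4.59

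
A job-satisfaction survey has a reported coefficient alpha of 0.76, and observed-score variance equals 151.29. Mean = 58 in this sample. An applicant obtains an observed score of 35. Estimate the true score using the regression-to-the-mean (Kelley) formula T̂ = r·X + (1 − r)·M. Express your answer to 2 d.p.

40.52

T̂ = 0.76000(35) + 0.24000(58) ≈ 40.52000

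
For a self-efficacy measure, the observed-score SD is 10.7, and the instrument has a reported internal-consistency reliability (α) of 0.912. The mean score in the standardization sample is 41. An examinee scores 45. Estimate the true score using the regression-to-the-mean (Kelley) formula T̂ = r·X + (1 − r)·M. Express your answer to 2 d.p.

44.65

T̂ = 0.91200(45) + 0.08800(41) ≈ 44.64800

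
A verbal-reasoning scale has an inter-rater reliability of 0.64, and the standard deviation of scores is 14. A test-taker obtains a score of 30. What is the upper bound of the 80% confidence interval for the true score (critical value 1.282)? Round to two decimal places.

SEM = 14.0000 * √(1 − 0.6400) = 14.0000 * √0.3600 ≃ 14.0000 * 0.6000 ≃ 8.4000
Half-width = 1.282*8.4000 ≃ 10.7688
Upper bound: 30 + 10.7688 = 40.7688

40.77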